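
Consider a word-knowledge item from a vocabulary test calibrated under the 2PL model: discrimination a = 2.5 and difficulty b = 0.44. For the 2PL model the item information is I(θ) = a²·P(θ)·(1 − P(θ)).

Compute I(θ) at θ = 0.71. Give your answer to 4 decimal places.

P = 1/(1+e^{-0.6750}) = 0.6626
P(1−P) = 0.6626 × 0.3374 = 0.2236
I = a² × P(1−P) = 2.5² × 0.2236 = 1.39721

1.3972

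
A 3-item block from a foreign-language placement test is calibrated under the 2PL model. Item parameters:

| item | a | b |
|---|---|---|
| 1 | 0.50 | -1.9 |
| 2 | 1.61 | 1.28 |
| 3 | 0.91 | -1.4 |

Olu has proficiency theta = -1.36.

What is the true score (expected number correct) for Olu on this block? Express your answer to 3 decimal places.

1.090

P(theta) = 1 / (1 + exp(−a(theta − b)))
P_1 = 1/(1+e^{-0.2700}) = 0.5671
P_2 = 1/(1+e^{4.2504}) = 0.0141
P_3 = 1/(1+e^{-0.0364}) = 0.5091
E[score] = 0.5671 + 0.0141 + 0.5091 = 1.0902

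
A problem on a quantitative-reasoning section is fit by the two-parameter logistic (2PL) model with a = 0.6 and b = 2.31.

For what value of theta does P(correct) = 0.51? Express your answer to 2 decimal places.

2.38

P(theta) = 1 / (1 + exp(−a(theta − b)))
logit = ln(0.5100/0.4900) = 0.0400
theta = b + logit/(a) = 2.31 + 0.0400/0.6000 = 2.3767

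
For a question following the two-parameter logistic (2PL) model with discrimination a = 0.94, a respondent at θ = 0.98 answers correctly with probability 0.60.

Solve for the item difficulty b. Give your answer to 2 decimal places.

P(θ) = 1 / (1 + exp(−a(θ − b)))
logit(0.60) = ln(0.60/0.40) = 0.4055
b = θ − logit/(a) = 0.98 − 0.4055/0.9400 = 0.5487

0.55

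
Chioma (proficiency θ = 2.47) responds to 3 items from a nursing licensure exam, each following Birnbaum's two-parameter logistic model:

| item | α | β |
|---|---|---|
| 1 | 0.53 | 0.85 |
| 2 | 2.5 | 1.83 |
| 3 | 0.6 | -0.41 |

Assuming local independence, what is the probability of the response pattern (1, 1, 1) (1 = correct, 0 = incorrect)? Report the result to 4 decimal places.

P(θ) = 1 / (1 + exp(−α(θ − β)))
P_1 = 1/(1+e^{-0.8586}) = 0.7024
P_2 = 1/(1+e^{-1.6000}) = 0.8320
P_3 = 1/(1+e^{-1.7280}) = 0.8492
L = P_1 × P_2 × P_3 = 0.7024 × 0.8320 × 0.8492 = 0.49623

0.4962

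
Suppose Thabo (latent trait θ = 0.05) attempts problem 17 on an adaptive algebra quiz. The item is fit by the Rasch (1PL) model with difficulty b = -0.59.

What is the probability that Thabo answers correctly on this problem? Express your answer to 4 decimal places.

0.6548

P(θ) = 1 / (1 + exp(−(θ − b)))
Exponent: (0.05 − (-0.59)) = 0.6400
1/(1 + e^{-0.6400}) = 0.6548
P = 0.6548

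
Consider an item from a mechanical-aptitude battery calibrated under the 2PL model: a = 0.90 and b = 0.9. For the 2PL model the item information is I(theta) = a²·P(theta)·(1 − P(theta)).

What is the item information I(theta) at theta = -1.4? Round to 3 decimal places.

0.081

P = 1/(1+e^{2.0700}) = 0.1120
P(1−P) = 0.1120 × 0.8880 = 0.0995
I = a² × P(1−P) = 0.90² × 0.0995 = 0.08059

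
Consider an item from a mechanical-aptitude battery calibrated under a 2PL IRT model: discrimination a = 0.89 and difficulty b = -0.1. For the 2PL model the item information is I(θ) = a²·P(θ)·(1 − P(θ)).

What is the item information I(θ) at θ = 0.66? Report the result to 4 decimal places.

P = 1/(1+e^{-0.6764}) = 0.6629
P(1−P) = 0.6629 × 0.3371 = 0.2235
I = a² × P(1−P) = 0.89² × 0.2235 = 0.17700

0.1770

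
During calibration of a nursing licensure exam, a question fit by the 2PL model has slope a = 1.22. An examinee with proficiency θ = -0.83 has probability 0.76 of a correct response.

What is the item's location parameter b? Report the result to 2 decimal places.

P(θ) = 1 / (1 + exp(−a(θ − b)))
logit(0.76) = ln(0.76/0.24) = 1.1527
b = θ − logit/(a) = -0.83 − 1.1527/1.2200 = -1.7748

-1.77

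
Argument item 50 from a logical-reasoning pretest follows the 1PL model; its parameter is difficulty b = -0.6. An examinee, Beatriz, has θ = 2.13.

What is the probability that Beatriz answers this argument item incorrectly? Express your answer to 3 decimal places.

P(θ) = 1 / (1 + exp(−(θ − b)))
Exponent: (2.13 − (-0.6)) = 2.7300
1/(1 + e^{-2.7300}) = 0.9388
P = 0.9388
P(incorrect) = 1 − 0.9388 = 0.0612

0.061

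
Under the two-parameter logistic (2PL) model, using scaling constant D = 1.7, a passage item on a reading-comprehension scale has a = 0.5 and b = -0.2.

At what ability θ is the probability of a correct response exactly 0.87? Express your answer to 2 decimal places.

2.04

P(θ) = 1 / (1 + exp(−D·a(θ − b)))
logit = ln(0.8700/0.1300) = 1.9010
θ = b + logit/(1.7·a) = -0.2 + 1.9010/0.8500 = 2.0364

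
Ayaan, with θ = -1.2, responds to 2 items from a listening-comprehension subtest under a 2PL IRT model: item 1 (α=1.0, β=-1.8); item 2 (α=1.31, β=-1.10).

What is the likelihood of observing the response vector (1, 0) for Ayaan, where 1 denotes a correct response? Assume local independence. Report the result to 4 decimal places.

P(θ) = 1 / (1 + exp(−α(θ − β)))
P_1 = 1/(1+e^{-0.6000}) = 0.6457
P_2 = 1/(1+e^{0.1310}) = 0.4673
L = P_1 × (1−P_2) = 0.6457 × 0.5327 = 0.34394

0.3439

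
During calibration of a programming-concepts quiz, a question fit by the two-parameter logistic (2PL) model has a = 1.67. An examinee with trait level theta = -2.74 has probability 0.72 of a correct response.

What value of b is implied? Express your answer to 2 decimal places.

P(theta) = 1 / (1 + exp(−a(theta − b)))
logit(0.72) = ln(0.72/0.28) = 0.9445
b = theta − logit/(a) = -2.74 − 0.9445/1.6700 = -3.3055

-3.31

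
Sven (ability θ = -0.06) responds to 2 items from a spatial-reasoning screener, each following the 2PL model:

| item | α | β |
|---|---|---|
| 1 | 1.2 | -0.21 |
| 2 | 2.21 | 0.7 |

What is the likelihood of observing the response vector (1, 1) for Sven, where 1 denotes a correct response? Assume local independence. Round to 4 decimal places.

0.0856

P(θ) = 1 / (1 + exp(−α(θ − β)))
P_1 = 1/(1+e^{-0.1800}) = 0.5449
P_2 = 1/(1+e^{1.6796}) = 0.1571
L = P_1 × P_2 = 0.5449 × 0.1571 = 0.08563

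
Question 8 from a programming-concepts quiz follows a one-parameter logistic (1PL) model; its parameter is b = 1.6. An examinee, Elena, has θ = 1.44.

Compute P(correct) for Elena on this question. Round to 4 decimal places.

P(θ) = 1 / (1 + exp(−(θ − b)))
Exponent: (1.44 − 1.6) = -0.1600
1/(1 + e^{0.1600}) = 0.4601
P = 0.4601

0.4601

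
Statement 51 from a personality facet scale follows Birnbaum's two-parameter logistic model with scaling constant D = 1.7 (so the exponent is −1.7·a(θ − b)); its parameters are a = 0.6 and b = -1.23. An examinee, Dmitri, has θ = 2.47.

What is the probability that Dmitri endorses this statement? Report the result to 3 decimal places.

P(θ) = 1 / (1 + exp(−D·a(θ − b)))
Exponent: 1.7 × 0.6 × (2.47 − (-1.23)) = 3.7740
1/(1 + e^{-3.7740}) = 0.9776
P = 0.9776

0.978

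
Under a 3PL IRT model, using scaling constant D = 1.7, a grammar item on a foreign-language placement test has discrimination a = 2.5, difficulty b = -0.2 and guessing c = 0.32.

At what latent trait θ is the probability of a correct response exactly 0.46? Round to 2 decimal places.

P(θ) = c + (1 − c) · 1 / (1 + exp(−D·a(θ − b)))
Remove guessing floor: (0.46 − 0.32)/(1 − 0.32) = 0.2059
logit = ln(0.2059/0.7941) = -1.3499
θ = b + logit/(1.7·a) = -0.2 + (-1.3499)/4.2500 = -0.5176

-0.52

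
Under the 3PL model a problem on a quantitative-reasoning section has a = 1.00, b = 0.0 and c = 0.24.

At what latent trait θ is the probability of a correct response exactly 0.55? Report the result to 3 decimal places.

-0.373

P(θ) = c + (1 − c) · 1 / (1 + exp(−a(θ − b)))
Remove guessing floor: (0.55 − 0.24)/(1 − 0.24) = 0.4079
logit = ln(0.4079/0.5921) = -0.3727
θ = b + logit/(a) = 0.0 + (-0.3727)/1.0000 = -0.3727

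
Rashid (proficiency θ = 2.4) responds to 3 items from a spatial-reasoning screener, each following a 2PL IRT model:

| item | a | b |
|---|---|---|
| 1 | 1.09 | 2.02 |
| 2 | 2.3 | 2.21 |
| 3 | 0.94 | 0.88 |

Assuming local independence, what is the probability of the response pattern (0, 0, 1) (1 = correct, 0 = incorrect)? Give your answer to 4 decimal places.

0.1260

P(θ) = 1 / (1 + exp(−a(θ − b)))
P_1 = 1/(1+e^{-0.4142}) = 0.6021
P_2 = 1/(1+e^{-0.4370}) = 0.6075
P_3 = 1/(1+e^{-1.4288}) = 0.8067
L = (1−P_1) × (1−P_2) × P_3 = 0.3979 × 0.3925 × 0.8067 = 0.12598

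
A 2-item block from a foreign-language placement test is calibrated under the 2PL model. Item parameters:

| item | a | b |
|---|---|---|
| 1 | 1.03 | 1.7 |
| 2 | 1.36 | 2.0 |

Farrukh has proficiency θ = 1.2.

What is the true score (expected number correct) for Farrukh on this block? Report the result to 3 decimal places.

P(θ) = 1 / (1 + exp(−a(θ − b)))
P_1 = 1/(1+e^{0.5150}) = 0.3740
P_2 = 1/(1+e^{1.0880}) = 0.2520
E[score] = 0.3740 + 0.2520 = 0.6260

0.626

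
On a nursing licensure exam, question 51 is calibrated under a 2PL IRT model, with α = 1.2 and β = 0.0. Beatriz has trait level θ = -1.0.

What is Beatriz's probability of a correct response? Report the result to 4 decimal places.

0.2315

P(θ) = 1 / (1 + exp(−α(θ − β)))
Exponent: 1.2 × (-1.0 − 0.0) = -1.2000
1/(1 + e^{1.2000}) = 0.2315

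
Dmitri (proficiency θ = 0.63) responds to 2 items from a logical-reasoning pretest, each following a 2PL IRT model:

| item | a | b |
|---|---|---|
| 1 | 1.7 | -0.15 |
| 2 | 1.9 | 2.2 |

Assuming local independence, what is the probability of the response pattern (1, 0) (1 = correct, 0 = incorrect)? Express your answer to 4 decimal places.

P(θ) = 1 / (1 + exp(−a(θ − b)))
P_1 = 1/(1+e^{-1.3260}) = 0.7902
P_2 = 1/(1+e^{2.9830}) = 0.0482
L = P_1 × (1−P_2) = 0.7902 × 0.9518 = 0.75209

0.7521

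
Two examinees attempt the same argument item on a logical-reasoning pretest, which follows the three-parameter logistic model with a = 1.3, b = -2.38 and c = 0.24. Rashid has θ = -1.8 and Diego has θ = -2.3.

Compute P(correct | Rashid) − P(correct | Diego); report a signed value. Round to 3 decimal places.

P(θ) = c + (1 − c) · 1 / (1 + exp(−a(θ − b)))
P(Rashid) = 0.7568  [exponent 0.7540]
P(Diego) = 0.6397  [exponent 0.1040]
Difference = 0.7568 − 0.6397 = 0.1171

0.117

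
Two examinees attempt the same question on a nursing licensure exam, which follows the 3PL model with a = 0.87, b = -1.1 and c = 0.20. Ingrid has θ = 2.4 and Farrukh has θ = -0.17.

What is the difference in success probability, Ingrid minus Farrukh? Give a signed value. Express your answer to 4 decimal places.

0.2101

P(θ) = c + (1 − c) · 1 / (1 + exp(−a(θ − b)))
P(Ingrid) = 0.9637  [exponent 3.0450]
P(Farrukh) = 0.7535  [exponent 0.8091]
Difference = 0.9637 − 0.7535 = 0.2101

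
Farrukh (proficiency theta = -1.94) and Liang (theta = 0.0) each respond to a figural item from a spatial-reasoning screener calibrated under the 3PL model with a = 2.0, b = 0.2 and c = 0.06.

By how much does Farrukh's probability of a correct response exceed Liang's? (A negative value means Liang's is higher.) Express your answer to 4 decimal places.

-0.3644

P(theta) = c + (1 − c) · 1 / (1 + exp(−a(theta − b)))
P(Farrukh) = 0.0728  [exponent -4.2800]
P(Liang) = 0.4372  [exponent -0.4000]
Difference = 0.0728 − 0.4372 = -0.3644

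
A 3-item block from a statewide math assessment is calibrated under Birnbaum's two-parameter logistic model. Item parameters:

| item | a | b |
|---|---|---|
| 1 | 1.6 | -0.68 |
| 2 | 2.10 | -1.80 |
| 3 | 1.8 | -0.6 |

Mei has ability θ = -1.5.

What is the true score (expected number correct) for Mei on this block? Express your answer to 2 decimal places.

P(θ) = 1 / (1 + exp(−a(θ − b)))
P_1 = 1/(1+e^{1.3120}) = 0.2122
P_2 = 1/(1+e^{-0.6300}) = 0.6525
P_3 = 1/(1+e^{1.6200}) = 0.1652
E[score] = 0.2122 + 0.6525 + 0.1652 = 1.0298

1.03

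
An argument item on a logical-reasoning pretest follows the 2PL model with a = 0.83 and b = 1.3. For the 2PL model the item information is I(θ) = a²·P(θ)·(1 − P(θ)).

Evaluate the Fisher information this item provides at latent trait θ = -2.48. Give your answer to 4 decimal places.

0.0275

P = 1/(1+e^{3.1374}) = 0.0416
P(1−P) = 0.0416 × 0.9584 = 0.0399
I = a² × P(1−P) = 0.83² × 0.0399 = 0.02746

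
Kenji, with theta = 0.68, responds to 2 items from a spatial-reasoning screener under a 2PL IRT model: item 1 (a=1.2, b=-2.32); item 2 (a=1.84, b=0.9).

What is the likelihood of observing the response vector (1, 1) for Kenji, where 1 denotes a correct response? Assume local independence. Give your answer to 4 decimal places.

0.3895

P(theta) = 1 / (1 + exp(−a(theta − b)))
P_1 = 1/(1+e^{-3.6000}) = 0.9734
P_2 = 1/(1+e^{0.4048}) = 0.4002
L = P_1 × P_2 = 0.9734 × 0.4002 = 0.38952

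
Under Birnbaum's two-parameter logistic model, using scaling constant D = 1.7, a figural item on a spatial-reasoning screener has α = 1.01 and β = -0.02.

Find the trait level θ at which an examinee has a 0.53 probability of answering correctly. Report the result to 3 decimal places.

0.050

P(θ) = 1 / (1 + exp(−D·α(θ − β)))
logit = ln(0.5300/0.4700) = 0.1201
θ = β + logit/(1.7·α) = -0.02 + 0.1201/1.7170 = 0.0500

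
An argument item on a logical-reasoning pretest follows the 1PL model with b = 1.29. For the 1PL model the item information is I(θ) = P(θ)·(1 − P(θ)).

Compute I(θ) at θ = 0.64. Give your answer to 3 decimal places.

0.225

P = 1/(1+e^{0.6500}) = 0.3430
P(1−P) = 0.3430 × 0.6570 = 0.2253
I = P(1−P) = 0.22535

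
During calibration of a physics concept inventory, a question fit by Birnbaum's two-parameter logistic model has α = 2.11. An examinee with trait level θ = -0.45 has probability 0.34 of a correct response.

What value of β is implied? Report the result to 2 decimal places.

-0.14

P(θ) = 1 / (1 + exp(−α(θ − β)))
logit(0.34) = ln(0.34/0.66) = -0.6633
β = θ − logit/(α) = -0.45 − (-0.6633)/2.1100 = -0.1356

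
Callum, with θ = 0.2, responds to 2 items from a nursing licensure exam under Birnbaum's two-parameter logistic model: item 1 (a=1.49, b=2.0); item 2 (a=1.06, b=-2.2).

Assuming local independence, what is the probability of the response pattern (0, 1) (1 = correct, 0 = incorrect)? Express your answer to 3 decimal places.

P(θ) = 1 / (1 + exp(−a(θ − b)))
P_1 = 1/(1+e^{2.6820}) = 0.0640
P_2 = 1/(1+e^{-2.5440}) = 0.9272
L = (1−P_1) × P_2 = 0.9360 × 0.9272 = 0.86779

0.868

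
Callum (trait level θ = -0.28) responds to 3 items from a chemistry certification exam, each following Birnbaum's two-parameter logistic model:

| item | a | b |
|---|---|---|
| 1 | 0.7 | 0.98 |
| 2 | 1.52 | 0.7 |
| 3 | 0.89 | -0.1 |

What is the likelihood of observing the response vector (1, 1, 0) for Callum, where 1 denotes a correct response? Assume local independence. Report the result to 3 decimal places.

P(θ) = 1 / (1 + exp(−a(θ − b)))
P_1 = 1/(1+e^{0.8820}) = 0.2928
P_2 = 1/(1+e^{1.4896}) = 0.1840
P_3 = 1/(1+e^{0.1602}) = 0.4600
L = P_1 × P_2 × (1−P_3) = 0.2928 × 0.1840 × 0.5400 = 0.02908

0.029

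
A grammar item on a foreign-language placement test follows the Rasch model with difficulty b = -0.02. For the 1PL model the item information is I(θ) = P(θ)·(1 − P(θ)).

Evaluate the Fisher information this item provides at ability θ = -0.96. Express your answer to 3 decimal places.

P = 1/(1+e^{0.9400}) = 0.2809
P(1−P) = 0.2809 × 0.7191 = 0.2020
I = P(1−P) = 0.20200

0.202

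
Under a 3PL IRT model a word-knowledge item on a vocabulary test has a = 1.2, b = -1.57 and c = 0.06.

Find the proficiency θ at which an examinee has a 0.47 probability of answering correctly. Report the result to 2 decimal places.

P(θ) = c + (1 − c) · 1 / (1 + exp(−a(θ − b)))
Remove guessing floor: (0.47 − 0.06)/(1 − 0.06) = 0.4362
logit = ln(0.4362/0.5638) = -0.2567
θ = b + logit/(a) = -1.57 + (-0.2567)/1.2000 = -1.7839

-1.78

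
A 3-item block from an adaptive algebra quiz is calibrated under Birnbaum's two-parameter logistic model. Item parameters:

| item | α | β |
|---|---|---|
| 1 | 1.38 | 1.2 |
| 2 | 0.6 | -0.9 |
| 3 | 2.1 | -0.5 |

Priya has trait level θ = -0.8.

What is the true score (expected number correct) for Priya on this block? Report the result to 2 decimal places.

0.92

P(θ) = 1 / (1 + exp(−α(θ − β)))
P_1 = 1/(1+e^{2.7600}) = 0.0595
P_2 = 1/(1+e^{-0.0600}) = 0.5150
P_3 = 1/(1+e^{0.6300}) = 0.3475
E[score] = 0.0595 + 0.5150 + 0.3475 = 0.9220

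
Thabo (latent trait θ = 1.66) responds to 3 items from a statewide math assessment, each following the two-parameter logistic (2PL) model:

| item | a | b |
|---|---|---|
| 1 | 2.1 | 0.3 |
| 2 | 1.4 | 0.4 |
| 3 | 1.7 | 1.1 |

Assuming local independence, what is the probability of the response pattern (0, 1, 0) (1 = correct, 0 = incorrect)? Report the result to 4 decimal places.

P(θ) = 1 / (1 + exp(−a(θ − b)))
P_1 = 1/(1+e^{-2.8560}) = 0.9456
P_2 = 1/(1+e^{-1.7640}) = 0.8537
P_3 = 1/(1+e^{-0.9520}) = 0.7215
L = (1−P_1) × P_2 × (1−P_3) = 0.0544 × 0.8537 × 0.2785 = 0.01293

0.0129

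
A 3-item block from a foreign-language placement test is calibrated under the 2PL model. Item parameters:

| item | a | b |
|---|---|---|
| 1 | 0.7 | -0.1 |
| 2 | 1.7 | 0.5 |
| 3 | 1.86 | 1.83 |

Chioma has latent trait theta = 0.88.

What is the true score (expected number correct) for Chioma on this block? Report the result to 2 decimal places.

P(theta) = 1 / (1 + exp(−a(theta − b)))
P_1 = 1/(1+e^{-0.6860}) = 0.6651
P_2 = 1/(1+e^{-0.6460}) = 0.6561
P_3 = 1/(1+e^{1.7670}) = 0.1459
E[score] = 0.6651 + 0.6561 + 0.1459 = 1.4671

1.47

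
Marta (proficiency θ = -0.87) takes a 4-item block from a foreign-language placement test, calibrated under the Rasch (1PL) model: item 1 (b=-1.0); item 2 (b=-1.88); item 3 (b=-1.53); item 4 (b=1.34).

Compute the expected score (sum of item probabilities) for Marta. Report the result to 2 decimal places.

P(θ) = 1 / (1 + exp(−(θ − b)))
P_1 = 1/(1+e^{-0.1300}) = 0.5325
P_2 = 1/(1+e^{-1.0100}) = 0.7330
P_3 = 1/(1+e^{-0.6600}) = 0.6593
P_4 = 1/(1+e^{2.2100}) = 0.0989
E[score] = 0.5325 + 0.7330 + 0.6593 + 0.0989 = 2.0236

2.02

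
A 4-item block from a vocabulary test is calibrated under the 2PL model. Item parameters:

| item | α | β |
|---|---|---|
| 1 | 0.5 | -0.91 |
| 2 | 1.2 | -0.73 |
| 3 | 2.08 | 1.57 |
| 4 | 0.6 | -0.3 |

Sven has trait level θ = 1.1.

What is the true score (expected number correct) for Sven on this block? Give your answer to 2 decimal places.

P(θ) = 1 / (1 + exp(−α(θ − β)))
P_1 = 1/(1+e^{-1.0050}) = 0.7320
P_2 = 1/(1+e^{-2.1960}) = 0.8999
P_3 = 1/(1+e^{0.9776}) = 0.2734
P_4 = 1/(1+e^{-0.8400}) = 0.6985
E[score] = 0.7320 + 0.8999 + 0.2734 + 0.6985 = 2.6038

2.60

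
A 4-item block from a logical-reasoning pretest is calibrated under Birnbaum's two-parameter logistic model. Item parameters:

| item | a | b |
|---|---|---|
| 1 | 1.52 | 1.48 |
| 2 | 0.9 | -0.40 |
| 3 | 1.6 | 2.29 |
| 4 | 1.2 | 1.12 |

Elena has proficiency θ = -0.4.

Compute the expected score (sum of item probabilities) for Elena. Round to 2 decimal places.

0.71

P(θ) = 1 / (1 + exp(−a(θ − b)))
P_1 = 1/(1+e^{2.8576}) = 0.0543
P_2 = 1/(1+e^{0.0000}) = 0.5000
P_3 = 1/(1+e^{4.3040}) = 0.0133
P_4 = 1/(1+e^{1.8240}) = 0.1390
E[score] = 0.0543 + 0.5000 + 0.0133 + 0.1390 = 0.7066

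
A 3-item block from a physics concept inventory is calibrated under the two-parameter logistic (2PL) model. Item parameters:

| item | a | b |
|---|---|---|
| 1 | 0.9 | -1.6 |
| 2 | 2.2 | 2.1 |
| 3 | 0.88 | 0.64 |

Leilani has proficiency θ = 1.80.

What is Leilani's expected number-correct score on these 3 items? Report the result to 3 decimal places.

P(θ) = 1 / (1 + exp(−a(θ − b)))
P_1 = 1/(1+e^{-3.0600}) = 0.9552
P_2 = 1/(1+e^{0.6600}) = 0.3407
P_3 = 1/(1+e^{-1.0208}) = 0.7351
E[score] = 0.9552 + 0.3407 + 0.7351 = 2.0311

2.031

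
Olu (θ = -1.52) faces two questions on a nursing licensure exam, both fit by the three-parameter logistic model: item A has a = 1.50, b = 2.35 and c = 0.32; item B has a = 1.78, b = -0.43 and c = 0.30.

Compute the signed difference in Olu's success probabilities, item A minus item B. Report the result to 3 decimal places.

-0.066

P(θ) = c + (1 − c) · 1 / (1 + exp(−a(θ − b)))
P_A = 0.3220
P_B = 0.3879
P_A − P_B = -0.0659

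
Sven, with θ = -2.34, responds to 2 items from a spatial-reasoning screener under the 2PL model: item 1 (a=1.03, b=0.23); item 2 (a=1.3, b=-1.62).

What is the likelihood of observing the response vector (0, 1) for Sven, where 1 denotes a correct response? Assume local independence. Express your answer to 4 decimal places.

0.2631

P(θ) = 1 / (1 + exp(−a(θ − b)))
P_1 = 1/(1+e^{2.6471}) = 0.0662
P_2 = 1/(1+e^{0.9360}) = 0.2817
L = (1−P_1) × P_2 = 0.9338 × 0.2817 = 0.26307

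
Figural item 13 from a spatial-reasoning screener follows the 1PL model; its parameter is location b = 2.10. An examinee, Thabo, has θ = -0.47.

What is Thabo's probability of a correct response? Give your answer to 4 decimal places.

P(θ) = 1 / (1 + exp(−(θ − b)))
Exponent: (-0.47 − 2.10) = -2.5700
1/(1 + e^{2.5700}) = 0.0711
P = 0.0711

0.0711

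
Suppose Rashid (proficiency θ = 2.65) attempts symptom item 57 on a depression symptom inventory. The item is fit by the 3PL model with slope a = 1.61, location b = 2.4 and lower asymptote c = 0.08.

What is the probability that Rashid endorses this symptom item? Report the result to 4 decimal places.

P(θ) = c + (1 − c) · 1 / (1 + exp(−a(θ − b)))
Exponent: 1.61 × (2.65 − 2.4) = 0.4025
1/(1 + e^{-0.4025}) = 0.5993
P = 0.08 + 0.92 × 0.5993 = 0.6313

0.6313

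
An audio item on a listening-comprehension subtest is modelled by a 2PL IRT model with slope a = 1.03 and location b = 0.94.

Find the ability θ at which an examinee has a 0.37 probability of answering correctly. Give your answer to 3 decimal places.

P(θ) = 1 / (1 + exp(−a(θ − b)))
logit = ln(0.3700/0.6300) = -0.5322
θ = b + logit/(a) = 0.94 + (-0.5322)/1.0300 = 0.4233

0.423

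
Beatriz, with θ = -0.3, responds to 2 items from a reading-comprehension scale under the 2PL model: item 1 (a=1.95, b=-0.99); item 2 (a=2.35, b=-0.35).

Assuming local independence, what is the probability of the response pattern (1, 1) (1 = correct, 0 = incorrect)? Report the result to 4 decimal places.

0.4200

P(θ) = 1 / (1 + exp(−a(θ − b)))
P_1 = 1/(1+e^{-1.3455}) = 0.7934
P_2 = 1/(1+e^{-0.1175}) = 0.5293
L = P_1 × P_2 = 0.7934 × 0.5293 = 0.41998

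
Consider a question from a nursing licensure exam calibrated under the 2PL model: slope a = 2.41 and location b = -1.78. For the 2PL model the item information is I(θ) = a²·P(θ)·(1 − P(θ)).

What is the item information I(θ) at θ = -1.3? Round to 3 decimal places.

P = 1/(1+e^{-1.1568}) = 0.7608
P(1−P) = 0.7608 × 0.2392 = 0.1820
I = a² × P(1−P) = 2.41² × 0.1820 = 1.05713

1.057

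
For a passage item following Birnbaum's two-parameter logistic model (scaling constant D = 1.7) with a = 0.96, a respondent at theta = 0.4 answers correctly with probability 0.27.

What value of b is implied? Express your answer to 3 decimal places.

1.009

P(theta) = 1 / (1 + exp(−D·a(theta − b)))
logit(0.27) = ln(0.27/0.73) = -0.9946
b = theta − logit/(1.7·a) = 0.4 − (-0.9946)/1.6320 = 1.0095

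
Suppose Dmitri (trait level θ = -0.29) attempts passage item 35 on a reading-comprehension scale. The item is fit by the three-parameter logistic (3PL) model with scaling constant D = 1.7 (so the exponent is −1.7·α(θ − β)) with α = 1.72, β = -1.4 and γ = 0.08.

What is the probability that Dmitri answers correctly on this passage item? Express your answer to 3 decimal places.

P(θ) = γ + (1 − γ) · 1 / (1 + exp(−D·α(θ − β)))
Exponent: 1.7 × 1.72 × (-0.29 − (-1.4)) = 3.2456
1/(1 + e^{-3.2456}) = 0.9625
P = 0.08 + 0.92 × 0.9625 = 0.9655

0.966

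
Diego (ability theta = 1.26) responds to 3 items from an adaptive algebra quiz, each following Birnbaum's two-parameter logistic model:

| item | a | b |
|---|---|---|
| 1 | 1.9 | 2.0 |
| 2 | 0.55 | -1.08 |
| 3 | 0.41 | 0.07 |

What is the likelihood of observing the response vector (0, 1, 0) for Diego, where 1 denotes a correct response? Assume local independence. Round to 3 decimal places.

P(theta) = 1 / (1 + exp(−a(theta − b)))
P_1 = 1/(1+e^{1.4060}) = 0.1969
P_2 = 1/(1+e^{-1.2870}) = 0.7836
P_3 = 1/(1+e^{-0.4879}) = 0.6196
L = (1−P_1) × P_2 × (1−P_3) = 0.8031 × 0.7836 × 0.3804 = 0.23940

0.239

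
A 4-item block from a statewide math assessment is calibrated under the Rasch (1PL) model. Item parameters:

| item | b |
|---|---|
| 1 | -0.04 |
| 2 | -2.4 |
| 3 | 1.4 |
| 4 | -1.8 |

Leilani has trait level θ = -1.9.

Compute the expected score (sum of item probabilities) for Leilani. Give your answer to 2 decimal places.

P(θ) = 1 / (1 + exp(−(θ − b)))
P_1 = 1/(1+e^{1.8600}) = 0.1347
P_2 = 1/(1+e^{-0.5000}) = 0.6225
P_3 = 1/(1+e^{3.3000}) = 0.0356
P_4 = 1/(1+e^{0.1000}) = 0.4750
E[score] = 0.1347 + 0.6225 + 0.0356 + 0.4750 = 1.2678

1.27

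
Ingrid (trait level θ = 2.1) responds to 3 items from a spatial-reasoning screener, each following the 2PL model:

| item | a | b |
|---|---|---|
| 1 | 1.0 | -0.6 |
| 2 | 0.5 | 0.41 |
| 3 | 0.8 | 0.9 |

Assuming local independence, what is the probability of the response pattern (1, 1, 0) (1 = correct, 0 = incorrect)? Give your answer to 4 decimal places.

P(θ) = 1 / (1 + exp(−a(θ − b)))
P_1 = 1/(1+e^{-2.7000}) = 0.9370
P_2 = 1/(1+e^{-0.8450}) = 0.6995
P_3 = 1/(1+e^{-0.9600}) = 0.7231
L = P_1 × P_2 × (1−P_3) = 0.9370 × 0.6995 × 0.2769 = 0.18148

0.1815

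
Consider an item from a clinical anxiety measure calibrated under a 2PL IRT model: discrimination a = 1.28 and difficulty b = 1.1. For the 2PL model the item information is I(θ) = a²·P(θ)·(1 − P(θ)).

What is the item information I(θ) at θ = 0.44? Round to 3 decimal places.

P = 1/(1+e^{0.8448}) = 0.3005
P(1−P) = 0.3005 × 0.6995 = 0.2102
I = a² × P(1−P) = 1.28² × 0.2102 = 0.34441

0.344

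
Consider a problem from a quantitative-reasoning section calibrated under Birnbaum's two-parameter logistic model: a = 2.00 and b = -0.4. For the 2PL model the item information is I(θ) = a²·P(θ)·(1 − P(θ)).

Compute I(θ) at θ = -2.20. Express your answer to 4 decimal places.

0.1036

P = 1/(1+e^{3.6000}) = 0.0266
P(1−P) = 0.0266 × 0.9734 = 0.0259
I = a² × P(1−P) = 2.00² × 0.0259 = 0.10356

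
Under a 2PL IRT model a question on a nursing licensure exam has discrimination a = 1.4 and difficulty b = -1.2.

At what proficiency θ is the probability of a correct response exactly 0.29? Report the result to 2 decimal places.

-1.84

P(θ) = 1 / (1 + exp(−a(θ − b)))
logit = ln(0.2900/0.7100) = -0.8954
θ = b + logit/(a) = -1.2 + (-0.8954)/1.4000 = -1.8396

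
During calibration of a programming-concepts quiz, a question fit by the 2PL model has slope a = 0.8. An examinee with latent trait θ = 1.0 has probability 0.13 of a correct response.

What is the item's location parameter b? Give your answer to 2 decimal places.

3.38

P(θ) = 1 / (1 + exp(−a(θ − b)))
logit(0.13) = ln(0.13/0.87) = -1.9010
b = θ − logit/(a) = 1.0 − (-1.9010)/0.8000 = 3.3762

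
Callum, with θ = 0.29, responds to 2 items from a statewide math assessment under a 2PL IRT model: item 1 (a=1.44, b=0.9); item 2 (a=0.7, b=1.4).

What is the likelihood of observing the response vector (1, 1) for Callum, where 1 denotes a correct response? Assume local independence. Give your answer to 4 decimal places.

0.0924

P(θ) = 1 / (1 + exp(−a(θ − b)))
P_1 = 1/(1+e^{0.8784}) = 0.2935
P_2 = 1/(1+e^{0.7770}) = 0.3150
L = P_1 × P_2 = 0.2935 × 0.3150 = 0.09245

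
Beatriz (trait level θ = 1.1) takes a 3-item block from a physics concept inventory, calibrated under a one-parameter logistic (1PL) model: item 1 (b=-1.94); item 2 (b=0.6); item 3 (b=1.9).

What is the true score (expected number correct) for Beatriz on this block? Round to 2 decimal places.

1.89

P(θ) = 1 / (1 + exp(−(θ − b)))
P_1 = 1/(1+e^{-3.0400}) = 0.9543
P_2 = 1/(1+e^{-0.5000}) = 0.6225
P_3 = 1/(1+e^{0.8000}) = 0.3100
E[score] = 0.9543 + 0.6225 + 0.3100 = 1.8868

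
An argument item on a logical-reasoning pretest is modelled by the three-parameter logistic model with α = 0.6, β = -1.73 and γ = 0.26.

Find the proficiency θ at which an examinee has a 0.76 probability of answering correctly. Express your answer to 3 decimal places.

-0.507

P(θ) = γ + (1 − γ) · 1 / (1 + exp(−α(θ − β)))
Remove guessing floor: (0.76 − 0.26)/(1 − 0.26) = 0.6757
logit = ln(0.6757/0.3243) = 0.7340
θ = β + logit/(α) = -1.73 + 0.7340/0.6000 = -0.5067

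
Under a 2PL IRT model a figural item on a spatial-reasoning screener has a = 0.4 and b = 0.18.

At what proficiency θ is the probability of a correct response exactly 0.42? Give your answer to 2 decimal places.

P(θ) = 1 / (1 + exp(−a(θ − b)))
logit = ln(0.4200/0.5800) = -0.3228
θ = b + logit/(a) = 0.18 + (-0.3228)/0.4000 = -0.6269

-0.63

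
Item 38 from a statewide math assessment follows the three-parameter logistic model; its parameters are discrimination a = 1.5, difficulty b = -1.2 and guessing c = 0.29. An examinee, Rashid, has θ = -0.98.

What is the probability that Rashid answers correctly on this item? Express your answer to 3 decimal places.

P(θ) = c + (1 − c) · 1 / (1 + exp(−a(θ − b)))
Exponent: 1.5 × (-0.98 − (-1.2)) = 0.3300
1/(1 + e^{-0.3300}) = 0.5818
P = 0.29 + 0.71 × 0.5818 = 0.7030

0.703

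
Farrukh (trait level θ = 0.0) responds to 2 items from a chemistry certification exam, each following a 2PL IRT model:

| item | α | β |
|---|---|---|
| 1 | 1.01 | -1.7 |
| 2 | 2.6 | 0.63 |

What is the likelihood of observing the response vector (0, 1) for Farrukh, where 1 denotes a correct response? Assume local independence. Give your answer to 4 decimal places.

0.0248

P(θ) = 1 / (1 + exp(−α(θ − β)))
P_1 = 1/(1+e^{-1.7170}) = 0.8477
P_2 = 1/(1+e^{1.6380}) = 0.1627
L = (1−P_1) × P_2 = 0.1523 × 0.1627 = 0.02478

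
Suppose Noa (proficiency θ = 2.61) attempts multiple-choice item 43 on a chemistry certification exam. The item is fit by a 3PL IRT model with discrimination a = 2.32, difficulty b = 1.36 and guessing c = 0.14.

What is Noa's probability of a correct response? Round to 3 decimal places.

0.955

P(θ) = c + (1 − c) · 1 / (1 + exp(−a(θ − b)))
Exponent: 2.32 × (2.61 − 1.36) = 2.9000
1/(1 + e^{-2.9000}) = 0.9478
P = 0.14 + 0.86 × 0.9478 = 0.9551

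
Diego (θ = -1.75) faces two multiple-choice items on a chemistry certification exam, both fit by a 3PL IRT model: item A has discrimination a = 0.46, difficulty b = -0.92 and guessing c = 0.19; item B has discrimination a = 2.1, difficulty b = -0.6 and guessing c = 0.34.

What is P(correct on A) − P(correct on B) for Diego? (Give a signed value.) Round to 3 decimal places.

0.124

P(θ) = c + (1 − c) · 1 / (1 + exp(−a(θ − b)))
P_A = 0.5186
P_B = 0.3941
P_A − P_B = 0.1245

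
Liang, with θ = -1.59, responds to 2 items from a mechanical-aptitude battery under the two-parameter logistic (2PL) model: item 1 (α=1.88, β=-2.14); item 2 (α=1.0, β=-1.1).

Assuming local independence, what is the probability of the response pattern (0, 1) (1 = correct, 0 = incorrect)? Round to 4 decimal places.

0.0996

P(θ) = 1 / (1 + exp(−α(θ − β)))
P_1 = 1/(1+e^{-1.0340}) = 0.7377
P_2 = 1/(1+e^{0.4900}) = 0.3799
L = (1−P_1) × P_2 = 0.2623 × 0.3799 = 0.09965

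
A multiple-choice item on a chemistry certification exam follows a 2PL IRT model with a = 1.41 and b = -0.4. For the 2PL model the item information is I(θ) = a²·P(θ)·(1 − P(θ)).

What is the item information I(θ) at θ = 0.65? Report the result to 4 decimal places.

P = 1/(1+e^{-1.4805}) = 0.8146
P(1−P) = 0.8146 × 0.1854 = 0.1510
I = a² × P(1−P) = 1.41² × 0.1510 = 0.30020

0.3002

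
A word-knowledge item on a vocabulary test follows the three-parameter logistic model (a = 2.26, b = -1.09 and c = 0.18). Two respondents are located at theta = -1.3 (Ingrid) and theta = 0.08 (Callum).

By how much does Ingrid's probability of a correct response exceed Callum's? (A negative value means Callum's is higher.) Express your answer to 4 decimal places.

-0.4511

P(theta) = c + (1 − c) · 1 / (1 + exp(−a(theta − b)))
P(Ingrid) = 0.4945  [exponent -0.4746]
P(Callum) = 0.9456  [exponent 2.6442]
Difference = 0.4945 − 0.9456 = -0.4511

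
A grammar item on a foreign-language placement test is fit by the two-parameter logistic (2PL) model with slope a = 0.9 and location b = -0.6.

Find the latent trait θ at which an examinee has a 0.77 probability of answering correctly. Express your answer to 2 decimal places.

P(θ) = 1 / (1 + exp(−a(θ − b)))
logit = ln(0.7700/0.2300) = 1.2083
θ = b + logit/(a) = -0.6 + 1.2083/0.9000 = 0.7426

0.74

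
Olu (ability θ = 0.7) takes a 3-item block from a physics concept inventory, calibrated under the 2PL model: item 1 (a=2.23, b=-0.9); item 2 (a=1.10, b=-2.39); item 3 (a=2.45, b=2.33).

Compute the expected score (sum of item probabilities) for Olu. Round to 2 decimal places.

P(θ) = 1 / (1 + exp(−a(θ − b)))
P_1 = 1/(1+e^{-3.5680}) = 0.9726
P_2 = 1/(1+e^{-3.3990}) = 0.9677
P_3 = 1/(1+e^{3.9935}) = 0.0181
E[score] = 0.9726 + 0.9677 + 0.0181 = 1.9583

1.96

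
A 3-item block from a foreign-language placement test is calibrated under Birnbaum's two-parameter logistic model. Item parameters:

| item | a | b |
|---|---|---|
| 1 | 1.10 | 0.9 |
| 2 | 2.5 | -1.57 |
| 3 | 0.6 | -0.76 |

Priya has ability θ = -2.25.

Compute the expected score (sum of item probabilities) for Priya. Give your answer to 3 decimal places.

P(θ) = 1 / (1 + exp(−a(θ − b)))
P_1 = 1/(1+e^{3.4650}) = 0.0303
P_2 = 1/(1+e^{1.7000}) = 0.1545
P_3 = 1/(1+e^{0.8940}) = 0.2903
E[score] = 0.0303 + 0.1545 + 0.2903 = 0.4751

0.475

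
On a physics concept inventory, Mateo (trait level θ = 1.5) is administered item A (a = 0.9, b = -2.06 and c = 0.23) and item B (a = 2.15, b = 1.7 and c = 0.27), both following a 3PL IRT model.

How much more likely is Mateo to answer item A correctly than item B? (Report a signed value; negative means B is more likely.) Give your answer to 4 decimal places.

P(θ) = c + (1 − c) · 1 / (1 + exp(−a(θ − b)))
P_A = 0.9700
P_B = 0.5577
P_A − P_B = 0.4122

0.4122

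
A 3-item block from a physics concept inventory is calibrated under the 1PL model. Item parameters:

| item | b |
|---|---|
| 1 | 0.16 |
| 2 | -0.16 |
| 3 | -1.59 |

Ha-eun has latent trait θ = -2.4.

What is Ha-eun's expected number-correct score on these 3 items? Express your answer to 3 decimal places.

0.476

P(θ) = 1 / (1 + exp(−(θ − b)))
P_1 = 1/(1+e^{2.5600}) = 0.0718
P_2 = 1/(1+e^{2.2400}) = 0.0962
P_3 = 1/(1+e^{0.8100}) = 0.3079
E[score] = 0.0718 + 0.0962 + 0.3079 = 0.4759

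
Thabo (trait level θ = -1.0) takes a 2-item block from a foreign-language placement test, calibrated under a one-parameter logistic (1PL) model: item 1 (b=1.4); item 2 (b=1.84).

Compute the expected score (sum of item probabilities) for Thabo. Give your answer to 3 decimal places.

P(θ) = 1 / (1 + exp(−(θ − b)))
P_1 = 1/(1+e^{2.4000}) = 0.0832
P_2 = 1/(1+e^{2.8400}) = 0.0552
E[score] = 0.0832 + 0.0552 = 0.1384

0.138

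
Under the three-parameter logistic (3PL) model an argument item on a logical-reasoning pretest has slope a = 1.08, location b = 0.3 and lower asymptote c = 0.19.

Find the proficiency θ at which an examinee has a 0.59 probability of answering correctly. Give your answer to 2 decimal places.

P(θ) = c + (1 − c) · 1 / (1 + exp(−a(θ − b)))
Remove guessing floor: (0.59 − 0.19)/(1 − 0.19) = 0.4938
logit = ln(0.4938/0.5062) = -0.0247
θ = b + logit/(a) = 0.3 + (-0.0247)/1.0800 = 0.2771

0.28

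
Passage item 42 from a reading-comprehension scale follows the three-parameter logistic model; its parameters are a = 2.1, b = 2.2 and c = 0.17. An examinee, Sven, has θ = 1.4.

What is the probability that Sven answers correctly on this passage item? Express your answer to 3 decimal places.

0.300

P(θ) = c + (1 − c) · 1 / (1 + exp(−a(θ − b)))
Exponent: 2.1 × (1.4 − 2.2) = -1.6800
1/(1 + e^{1.6800}) = 0.1571
P = 0.17 + 0.83 × 0.1571 = 0.3004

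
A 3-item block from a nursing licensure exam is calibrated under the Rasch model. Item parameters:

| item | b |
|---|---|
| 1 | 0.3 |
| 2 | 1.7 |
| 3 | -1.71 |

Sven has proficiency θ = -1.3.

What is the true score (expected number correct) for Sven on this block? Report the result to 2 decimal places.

0.82

P(θ) = 1 / (1 + exp(−(θ − b)))
P_1 = 1/(1+e^{1.6000}) = 0.1680
P_2 = 1/(1+e^{3.0000}) = 0.0474
P_3 = 1/(1+e^{-0.4100}) = 0.6011
E[score] = 0.1680 + 0.0474 + 0.6011 = 0.8165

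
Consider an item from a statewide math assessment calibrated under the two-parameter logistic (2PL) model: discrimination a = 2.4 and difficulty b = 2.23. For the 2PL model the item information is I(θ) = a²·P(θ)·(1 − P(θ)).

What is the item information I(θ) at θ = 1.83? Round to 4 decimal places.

1.1532

P = 1/(1+e^{0.9600}) = 0.2769
P(1−P) = 0.2769 × 0.7231 = 0.2002
I = a² × P(1−P) = 2.4² × 0.2002 = 1.15325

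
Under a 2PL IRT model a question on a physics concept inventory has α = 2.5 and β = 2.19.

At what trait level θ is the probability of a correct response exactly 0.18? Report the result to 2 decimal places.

P(θ) = 1 / (1 + exp(−α(θ − β)))
logit = ln(0.1800/0.8200) = -1.5163
θ = β + logit/(α) = 2.19 + (-1.5163)/2.5000 = 1.5835

1.58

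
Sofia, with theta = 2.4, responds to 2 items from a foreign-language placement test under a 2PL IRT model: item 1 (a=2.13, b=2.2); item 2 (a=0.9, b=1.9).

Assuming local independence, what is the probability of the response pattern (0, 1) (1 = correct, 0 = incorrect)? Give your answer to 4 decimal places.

0.2413

P(theta) = 1 / (1 + exp(−a(theta − b)))
P_1 = 1/(1+e^{-0.4260}) = 0.6049
P_2 = 1/(1+e^{-0.4500}) = 0.6106
L = (1−P_1) × P_2 = 0.3951 × 0.6106 = 0.24125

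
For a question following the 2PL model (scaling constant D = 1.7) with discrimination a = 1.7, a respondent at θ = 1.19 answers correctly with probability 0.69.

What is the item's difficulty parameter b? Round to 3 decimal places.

0.913

P(θ) = 1 / (1 + exp(−D·a(θ − b)))
logit(0.69) = ln(0.69/0.31) = 0.8001
b = θ − logit/(1.7·a) = 1.19 − 0.8001/2.8900 = 0.9131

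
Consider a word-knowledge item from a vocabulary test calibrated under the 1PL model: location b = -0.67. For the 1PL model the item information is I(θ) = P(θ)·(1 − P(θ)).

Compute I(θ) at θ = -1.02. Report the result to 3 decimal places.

0.242

P = 1/(1+e^{0.3500}) = 0.4134
P(1−P) = 0.4134 × 0.5866 = 0.2425
I = P(1−P) = 0.24250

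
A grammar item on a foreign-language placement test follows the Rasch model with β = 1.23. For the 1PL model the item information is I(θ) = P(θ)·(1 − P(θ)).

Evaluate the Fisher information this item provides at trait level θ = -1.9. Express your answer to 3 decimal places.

0.040

P = 1/(1+e^{3.1300}) = 0.0419
P(1−P) = 0.0419 × 0.9581 = 0.0401
I = P(1−P) = 0.04013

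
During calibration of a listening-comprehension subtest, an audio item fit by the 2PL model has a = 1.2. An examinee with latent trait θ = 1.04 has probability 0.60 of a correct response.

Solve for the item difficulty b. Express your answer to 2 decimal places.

0.70

P(θ) = 1 / (1 + exp(−a(θ − b)))
logit(0.60) = ln(0.60/0.40) = 0.4055
b = θ − logit/(a) = 1.04 − 0.4055/1.2000 = 0.7021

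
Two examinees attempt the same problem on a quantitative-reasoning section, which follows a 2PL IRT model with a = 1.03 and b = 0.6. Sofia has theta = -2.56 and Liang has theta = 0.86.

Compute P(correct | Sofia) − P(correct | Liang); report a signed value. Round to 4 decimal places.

-0.5294

P(theta) = 1 / (1 + exp(−a(theta − b)))
P(Sofia) = 0.0372  [exponent -3.2548]
P(Liang) = 0.5666  [exponent 0.2678]
Difference = 0.0372 − 0.5666 = -0.5294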